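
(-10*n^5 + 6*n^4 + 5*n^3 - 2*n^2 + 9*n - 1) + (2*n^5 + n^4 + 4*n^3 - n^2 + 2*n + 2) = -8*n^5 + 7*n^4 + 9*n^3 - 3*n^2 + 11*n + 1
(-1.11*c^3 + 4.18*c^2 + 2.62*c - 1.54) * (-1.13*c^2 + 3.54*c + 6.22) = 1.2543*c^5 - 8.6528*c^4 + 4.9324*c^3 + 37.0146*c^2 + 10.8448*c - 9.5788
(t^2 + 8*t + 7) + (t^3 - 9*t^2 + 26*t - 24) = t^3 - 8*t^2 + 34*t - 17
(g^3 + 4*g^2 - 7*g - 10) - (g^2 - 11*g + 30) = g^3 + 3*g^2 + 4*g - 40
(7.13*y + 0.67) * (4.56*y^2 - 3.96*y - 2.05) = 32.5128*y^3 - 25.1796*y^2 - 17.2697*y - 1.3735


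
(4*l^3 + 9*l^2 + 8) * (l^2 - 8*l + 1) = 4*l^5 - 23*l^4 - 68*l^3 + 17*l^2 - 64*l + 8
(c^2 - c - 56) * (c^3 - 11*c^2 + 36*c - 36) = c^5 - 12*c^4 - 9*c^3 + 544*c^2 - 1980*c + 2016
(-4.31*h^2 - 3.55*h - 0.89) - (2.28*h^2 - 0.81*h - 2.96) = -6.59*h^2 - 2.74*h + 2.07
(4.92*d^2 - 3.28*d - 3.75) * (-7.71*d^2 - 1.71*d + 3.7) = -37.9332*d^4 + 16.8756*d^3 + 52.7253*d^2 - 5.7235*d - 13.875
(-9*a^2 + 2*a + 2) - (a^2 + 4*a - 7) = -10*a^2 - 2*a + 9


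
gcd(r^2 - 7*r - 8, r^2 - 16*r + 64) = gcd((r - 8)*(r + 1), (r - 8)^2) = r - 8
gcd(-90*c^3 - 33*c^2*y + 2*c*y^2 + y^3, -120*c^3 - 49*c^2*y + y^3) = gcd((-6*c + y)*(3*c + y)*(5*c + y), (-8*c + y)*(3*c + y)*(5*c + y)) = 15*c^2 + 8*c*y + y^2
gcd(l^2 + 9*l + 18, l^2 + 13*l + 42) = l + 6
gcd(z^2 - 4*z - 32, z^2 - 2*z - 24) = z + 4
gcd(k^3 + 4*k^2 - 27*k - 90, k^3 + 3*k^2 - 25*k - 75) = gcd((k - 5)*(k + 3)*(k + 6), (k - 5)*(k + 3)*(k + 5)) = k^2 - 2*k - 15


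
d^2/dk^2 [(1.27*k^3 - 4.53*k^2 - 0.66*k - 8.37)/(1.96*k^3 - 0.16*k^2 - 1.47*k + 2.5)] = (-34.008352*k^6 + 6.74200799999999*k^5 - 537.595464*k^4 + 357.553934*k^3 + 143.340732*k^2 + 280.307256*k - 104.345466)/(7.529536*k^9 - 1.843968*k^8 - 16.790928*k^7 + 31.573856*k^6 + 7.889196*k^5 - 44.063232*k^4 + 37.101477*k^3 + 13.20675*k^2 - 27.5625*k + 15.625)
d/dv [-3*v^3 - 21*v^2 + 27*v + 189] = -9*v^2 - 42*v + 27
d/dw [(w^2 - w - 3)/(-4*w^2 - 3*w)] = (-7*w^2 - 24*w - 9)/(w^2*(16*w^2 + 24*w + 9))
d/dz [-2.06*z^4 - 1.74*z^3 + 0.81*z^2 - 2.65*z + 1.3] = -8.24*z^3 - 5.22*z^2 + 1.62*z - 2.65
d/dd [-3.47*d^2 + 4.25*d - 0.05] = 4.25 - 6.94*d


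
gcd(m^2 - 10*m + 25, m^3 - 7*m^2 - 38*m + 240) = m - 5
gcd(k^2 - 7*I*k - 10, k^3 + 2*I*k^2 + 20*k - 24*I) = k - 2*I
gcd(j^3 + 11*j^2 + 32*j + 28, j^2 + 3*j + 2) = j + 2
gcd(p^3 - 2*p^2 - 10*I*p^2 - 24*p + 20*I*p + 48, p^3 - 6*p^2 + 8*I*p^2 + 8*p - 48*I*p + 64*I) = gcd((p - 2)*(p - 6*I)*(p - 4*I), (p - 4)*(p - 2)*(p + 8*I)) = p - 2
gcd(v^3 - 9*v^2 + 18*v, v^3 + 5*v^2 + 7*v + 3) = 1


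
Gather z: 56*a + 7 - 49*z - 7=56*a - 49*z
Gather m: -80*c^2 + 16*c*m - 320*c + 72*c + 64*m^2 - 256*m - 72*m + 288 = -80*c^2 - 248*c + 64*m^2 + m*(16*c - 328) + 288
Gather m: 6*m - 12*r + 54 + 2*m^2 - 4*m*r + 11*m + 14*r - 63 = 2*m^2 + m*(17 - 4*r) + 2*r - 9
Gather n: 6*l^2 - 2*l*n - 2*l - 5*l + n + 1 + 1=6*l^2 - 7*l + n*(1 - 2*l) + 2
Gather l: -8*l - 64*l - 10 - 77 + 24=-72*l - 63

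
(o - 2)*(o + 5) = o^2 + 3*o - 10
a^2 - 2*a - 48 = (a - 8)*(a + 6)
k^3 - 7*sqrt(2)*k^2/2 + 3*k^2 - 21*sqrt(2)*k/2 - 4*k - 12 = (k + 3)*(k - 4*sqrt(2))*(k + sqrt(2)/2)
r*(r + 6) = r^2 + 6*r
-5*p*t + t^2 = t*(-5*p + t)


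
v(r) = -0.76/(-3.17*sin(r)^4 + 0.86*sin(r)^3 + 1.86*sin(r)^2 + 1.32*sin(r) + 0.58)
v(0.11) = -1.02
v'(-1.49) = 0.09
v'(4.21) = -1.23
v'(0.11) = 2.35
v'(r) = -0.76*(12.68*sin(r)^3*cos(r) - 2.58*sin(r)^2*cos(r) - 3.72*sin(r)*cos(r) - 1.32*cos(r))/(-3.17*sin(r)^4 + 0.86*sin(r)^3 + 1.86*sin(r)^2 + 1.32*sin(r) + 0.58)^2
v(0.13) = -0.97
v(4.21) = 0.48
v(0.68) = -0.41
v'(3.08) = -2.64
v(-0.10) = -1.63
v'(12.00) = 9635.91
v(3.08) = -1.14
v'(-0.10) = 3.44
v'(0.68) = 0.26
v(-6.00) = -0.70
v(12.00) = -65.45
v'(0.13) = 2.23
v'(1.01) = -0.15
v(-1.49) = 0.26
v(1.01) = -0.40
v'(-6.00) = 1.39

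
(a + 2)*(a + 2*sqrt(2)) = a^2 + 2*a + 2*sqrt(2)*a + 4*sqrt(2)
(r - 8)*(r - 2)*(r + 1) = r^3 - 9*r^2 + 6*r + 16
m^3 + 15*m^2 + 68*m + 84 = (m + 2)*(m + 6)*(m + 7)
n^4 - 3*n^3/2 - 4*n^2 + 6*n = n*(n - 2)*(n - 3/2)*(n + 2)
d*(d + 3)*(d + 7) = d^3 + 10*d^2 + 21*d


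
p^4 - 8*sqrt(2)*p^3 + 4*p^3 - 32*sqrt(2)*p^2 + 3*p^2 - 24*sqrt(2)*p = p*(p + 1)*(p + 3)*(p - 8*sqrt(2))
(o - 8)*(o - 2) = o^2 - 10*o + 16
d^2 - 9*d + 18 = (d - 6)*(d - 3)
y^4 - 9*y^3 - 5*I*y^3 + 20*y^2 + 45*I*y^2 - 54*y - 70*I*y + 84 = (y - 7)*(y - 2)*(y - 6*I)*(y + I)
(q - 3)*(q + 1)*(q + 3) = q^3 + q^2 - 9*q - 9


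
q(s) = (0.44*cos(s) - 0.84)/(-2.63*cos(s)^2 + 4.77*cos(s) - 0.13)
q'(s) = (-5.26*sin(s)*cos(s) + 4.77*sin(s))*(0.44*cos(s) - 0.84)/(-2.63*cos(s)^2 + 4.77*cos(s) - 0.13)^2 - 0.44*sin(s)/(-2.63*cos(s)^2 + 4.77*cos(s) - 0.13) = (-1.1572*cos(s)^2 + 4.4184*cos(s) - 3.9496)*sin(s)/(6.9169*cos(s)^4 - 25.0902*cos(s)^3 + 23.4367*cos(s)^2 - 1.2402*cos(s) + 0.0169)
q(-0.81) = -0.28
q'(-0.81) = 0.29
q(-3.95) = 0.24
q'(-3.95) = -0.25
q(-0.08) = -0.20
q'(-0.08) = 0.01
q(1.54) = -57.47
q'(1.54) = -18434.31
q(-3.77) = 0.21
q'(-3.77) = -0.15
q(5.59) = -0.25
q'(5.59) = 0.20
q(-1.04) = -0.38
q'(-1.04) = 0.67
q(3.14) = 0.17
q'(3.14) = -0.00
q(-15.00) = 0.22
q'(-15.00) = 0.19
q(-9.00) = 0.19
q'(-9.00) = 0.08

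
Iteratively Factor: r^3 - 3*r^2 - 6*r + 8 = (r + 2)*(r^2 - 5*r + 4) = (r - 1)*(r + 2)*(r - 4)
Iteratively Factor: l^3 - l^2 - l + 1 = (l + 1)*(l^2 - 2*l + 1) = (l - 1)*(l + 1)*(l - 1)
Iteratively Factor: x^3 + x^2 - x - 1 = (x + 1)*(x^2 - 1) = (x + 1)^2*(x - 1)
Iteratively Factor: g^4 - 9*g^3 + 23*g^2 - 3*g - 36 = (g + 1)*(g^3 - 10*g^2 + 33*g - 36) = (g - 3)*(g + 1)*(g^2 - 7*g + 12) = (g - 3)^2*(g + 1)*(g - 4)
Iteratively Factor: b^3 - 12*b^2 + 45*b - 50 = (b - 2)*(b^2 - 10*b + 25) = (b - 5)*(b - 2)*(b - 5)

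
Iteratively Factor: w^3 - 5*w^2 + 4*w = (w - 4)*(w^2 - w) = w*(w - 4)*(w - 1)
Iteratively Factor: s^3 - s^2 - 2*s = (s + 1)*(s^2 - 2*s) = (s - 2)*(s + 1)*(s)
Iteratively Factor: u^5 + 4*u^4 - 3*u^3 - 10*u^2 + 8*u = (u + 2)*(u^4 + 2*u^3 - 7*u^2 + 4*u) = (u + 2)*(u + 4)*(u^3 - 2*u^2 + u) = u*(u + 2)*(u + 4)*(u^2 - 2*u + 1) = u*(u - 1)*(u + 2)*(u + 4)*(u - 1)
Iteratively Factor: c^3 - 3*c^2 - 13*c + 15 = (c - 5)*(c^2 + 2*c - 3) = (c - 5)*(c + 3)*(c - 1)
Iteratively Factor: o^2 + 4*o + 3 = (o + 3)*(o + 1)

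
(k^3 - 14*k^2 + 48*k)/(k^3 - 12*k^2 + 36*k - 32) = k*(k - 6)/(k^2 - 4*k + 4)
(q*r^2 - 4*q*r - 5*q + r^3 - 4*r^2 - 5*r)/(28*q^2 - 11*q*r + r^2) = (q*r^2 - 4*q*r - 5*q + r^3 - 4*r^2 - 5*r)/(28*q^2 - 11*q*r + r^2)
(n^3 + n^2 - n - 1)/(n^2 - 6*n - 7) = (n^2 - 1)/(n - 7)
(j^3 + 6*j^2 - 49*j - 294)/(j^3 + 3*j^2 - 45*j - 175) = (j^2 + 13*j + 42)/(j^2 + 10*j + 25)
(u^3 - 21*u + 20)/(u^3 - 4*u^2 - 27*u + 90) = (u^2 - 5*u + 4)/(u^2 - 9*u + 18)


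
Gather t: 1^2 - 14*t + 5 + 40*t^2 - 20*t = 40*t^2 - 34*t + 6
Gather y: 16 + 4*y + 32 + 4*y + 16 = 8*y + 64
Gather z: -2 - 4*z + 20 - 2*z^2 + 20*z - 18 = -2*z^2 + 16*z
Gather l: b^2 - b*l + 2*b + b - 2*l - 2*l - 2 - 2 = b^2 + 3*b + l*(-b - 4) - 4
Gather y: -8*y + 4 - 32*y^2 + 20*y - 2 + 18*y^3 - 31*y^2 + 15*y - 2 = 18*y^3 - 63*y^2 + 27*y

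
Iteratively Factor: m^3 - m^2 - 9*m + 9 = (m - 3)*(m^2 + 2*m - 3) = (m - 3)*(m - 1)*(m + 3)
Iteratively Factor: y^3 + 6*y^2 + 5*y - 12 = (y + 3)*(y^2 + 3*y - 4) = (y - 1)*(y + 3)*(y + 4)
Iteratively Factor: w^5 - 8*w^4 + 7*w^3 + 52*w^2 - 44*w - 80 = (w + 1)*(w^4 - 9*w^3 + 16*w^2 + 36*w - 80) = (w - 5)*(w + 1)*(w^3 - 4*w^2 - 4*w + 16) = (w - 5)*(w + 1)*(w + 2)*(w^2 - 6*w + 8) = (w - 5)*(w - 4)*(w + 1)*(w + 2)*(w - 2)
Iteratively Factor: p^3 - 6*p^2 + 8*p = (p - 2)*(p^2 - 4*p) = (p - 4)*(p - 2)*(p)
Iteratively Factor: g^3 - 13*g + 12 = (g - 3)*(g^2 + 3*g - 4) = (g - 3)*(g + 4)*(g - 1)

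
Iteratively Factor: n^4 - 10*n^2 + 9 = (n - 3)*(n^3 + 3*n^2 - n - 3) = (n - 3)*(n - 1)*(n^2 + 4*n + 3) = (n - 3)*(n - 1)*(n + 1)*(n + 3)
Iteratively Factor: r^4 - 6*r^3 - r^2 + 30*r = (r - 5)*(r^3 - r^2 - 6*r) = (r - 5)*(r - 3)*(r^2 + 2*r) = r*(r - 5)*(r - 3)*(r + 2)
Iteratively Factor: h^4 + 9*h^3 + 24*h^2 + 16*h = (h)*(h^3 + 9*h^2 + 24*h + 16) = h*(h + 4)*(h^2 + 5*h + 4) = h*(h + 4)^2*(h + 1)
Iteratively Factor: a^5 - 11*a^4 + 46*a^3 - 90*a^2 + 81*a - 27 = (a - 3)*(a^4 - 8*a^3 + 22*a^2 - 24*a + 9) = (a - 3)^2*(a^3 - 5*a^2 + 7*a - 3) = (a - 3)^2*(a - 1)*(a^2 - 4*a + 3) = (a - 3)^2*(a - 1)^2*(a - 3)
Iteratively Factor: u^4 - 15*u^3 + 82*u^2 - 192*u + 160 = (u - 4)*(u^3 - 11*u^2 + 38*u - 40) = (u - 5)*(u - 4)*(u^2 - 6*u + 8) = (u - 5)*(u - 4)^2*(u - 2)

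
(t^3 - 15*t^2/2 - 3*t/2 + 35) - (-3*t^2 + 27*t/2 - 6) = t^3 - 9*t^2/2 - 15*t + 41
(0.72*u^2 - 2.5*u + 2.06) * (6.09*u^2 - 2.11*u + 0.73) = 4.3848*u^4 - 16.7442*u^3 + 18.346*u^2 - 6.1716*u + 1.5038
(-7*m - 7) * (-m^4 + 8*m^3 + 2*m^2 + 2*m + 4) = 7*m^5 - 49*m^4 - 70*m^3 - 28*m^2 - 42*m - 28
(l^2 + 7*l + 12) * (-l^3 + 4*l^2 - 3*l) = -l^5 - 3*l^4 + 13*l^3 + 27*l^2 - 36*l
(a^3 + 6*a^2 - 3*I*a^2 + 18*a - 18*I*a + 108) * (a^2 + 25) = a^5 + 6*a^4 - 3*I*a^4 + 43*a^3 - 18*I*a^3 + 258*a^2 - 75*I*a^2 + 450*a - 450*I*a + 2700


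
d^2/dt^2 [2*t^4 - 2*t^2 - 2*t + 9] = 24*t^2 - 4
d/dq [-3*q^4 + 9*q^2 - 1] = -12*q^3 + 18*q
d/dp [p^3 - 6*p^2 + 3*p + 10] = 3*p^2 - 12*p + 3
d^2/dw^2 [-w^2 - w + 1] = -2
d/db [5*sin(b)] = 5*cos(b)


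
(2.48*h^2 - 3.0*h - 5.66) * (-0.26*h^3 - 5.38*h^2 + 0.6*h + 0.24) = -0.6448*h^5 - 12.5624*h^4 + 19.0996*h^3 + 29.246*h^2 - 4.116*h - 1.3584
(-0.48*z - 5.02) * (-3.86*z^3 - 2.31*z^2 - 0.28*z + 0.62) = 1.8528*z^4 + 20.486*z^3 + 11.7306*z^2 + 1.108*z - 3.1124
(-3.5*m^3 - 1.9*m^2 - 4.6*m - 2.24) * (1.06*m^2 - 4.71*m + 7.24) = -3.71*m^5 + 14.471*m^4 - 21.267*m^3 + 5.5356*m^2 - 22.7536*m - 16.2176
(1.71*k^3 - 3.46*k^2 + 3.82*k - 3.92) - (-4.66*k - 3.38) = 1.71*k^3 - 3.46*k^2 + 8.48*k - 0.54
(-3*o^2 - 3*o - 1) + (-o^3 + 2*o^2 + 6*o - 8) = -o^3 - o^2 + 3*o - 9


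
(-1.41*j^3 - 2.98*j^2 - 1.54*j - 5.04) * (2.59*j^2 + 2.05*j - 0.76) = -3.6519*j^5 - 10.6087*j^4 - 9.026*j^3 - 13.9458*j^2 - 9.1616*j + 3.8304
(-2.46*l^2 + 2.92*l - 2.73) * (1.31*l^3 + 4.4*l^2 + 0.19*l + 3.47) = -3.2226*l^5 - 6.9988*l^4 + 8.8043*l^3 - 19.9934*l^2 + 9.6137*l - 9.4731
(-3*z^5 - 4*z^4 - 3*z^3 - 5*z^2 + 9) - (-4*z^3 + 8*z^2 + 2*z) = -3*z^5 - 4*z^4 + z^3 - 13*z^2 - 2*z + 9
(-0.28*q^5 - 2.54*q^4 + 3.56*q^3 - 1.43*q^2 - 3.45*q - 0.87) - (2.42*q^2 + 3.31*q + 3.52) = -0.28*q^5 - 2.54*q^4 + 3.56*q^3 - 3.85*q^2 - 6.76*q - 4.39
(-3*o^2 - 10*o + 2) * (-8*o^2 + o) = 24*o^4 + 77*o^3 - 26*o^2 + 2*o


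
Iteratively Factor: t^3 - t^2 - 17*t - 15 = (t + 3)*(t^2 - 4*t - 5) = (t + 1)*(t + 3)*(t - 5)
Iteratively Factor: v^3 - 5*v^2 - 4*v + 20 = (v - 2)*(v^2 - 3*v - 10) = (v - 5)*(v - 2)*(v + 2)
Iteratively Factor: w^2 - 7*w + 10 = (w - 2)*(w - 5)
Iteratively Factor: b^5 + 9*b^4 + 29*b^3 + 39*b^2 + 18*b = (b + 2)*(b^4 + 7*b^3 + 15*b^2 + 9*b) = (b + 1)*(b + 2)*(b^3 + 6*b^2 + 9*b) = (b + 1)*(b + 2)*(b + 3)*(b^2 + 3*b) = (b + 1)*(b + 2)*(b + 3)^2*(b)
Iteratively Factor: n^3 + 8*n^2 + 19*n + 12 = (n + 1)*(n^2 + 7*n + 12) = (n + 1)*(n + 4)*(n + 3)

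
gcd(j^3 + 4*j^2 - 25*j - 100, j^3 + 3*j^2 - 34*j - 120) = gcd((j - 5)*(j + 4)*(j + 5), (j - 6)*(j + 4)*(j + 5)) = j^2 + 9*j + 20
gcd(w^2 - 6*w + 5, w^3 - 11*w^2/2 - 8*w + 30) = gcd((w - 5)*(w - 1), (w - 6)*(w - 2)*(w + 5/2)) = 1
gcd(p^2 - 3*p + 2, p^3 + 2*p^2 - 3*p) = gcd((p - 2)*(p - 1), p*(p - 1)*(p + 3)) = p - 1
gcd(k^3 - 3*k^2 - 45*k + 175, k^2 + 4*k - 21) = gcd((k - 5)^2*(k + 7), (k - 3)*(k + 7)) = k + 7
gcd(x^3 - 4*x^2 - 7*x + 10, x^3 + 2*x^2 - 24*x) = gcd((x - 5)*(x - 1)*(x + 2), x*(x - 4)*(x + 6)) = 1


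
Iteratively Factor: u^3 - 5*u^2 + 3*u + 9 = (u + 1)*(u^2 - 6*u + 9) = (u - 3)*(u + 1)*(u - 3)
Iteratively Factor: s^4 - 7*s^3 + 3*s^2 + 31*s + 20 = (s + 1)*(s^3 - 8*s^2 + 11*s + 20) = (s - 4)*(s + 1)*(s^2 - 4*s - 5) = (s - 5)*(s - 4)*(s + 1)*(s + 1)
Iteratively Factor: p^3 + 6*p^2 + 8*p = (p + 2)*(p^2 + 4*p) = p*(p + 2)*(p + 4)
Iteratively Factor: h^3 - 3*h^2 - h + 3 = (h - 1)*(h^2 - 2*h - 3) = (h - 1)*(h + 1)*(h - 3)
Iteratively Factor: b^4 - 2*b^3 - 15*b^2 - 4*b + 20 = (b - 1)*(b^3 - b^2 - 16*b - 20) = (b - 1)*(b + 2)*(b^2 - 3*b - 10) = (b - 5)*(b - 1)*(b + 2)*(b + 2)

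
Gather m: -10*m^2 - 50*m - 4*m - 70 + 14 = -10*m^2 - 54*m - 56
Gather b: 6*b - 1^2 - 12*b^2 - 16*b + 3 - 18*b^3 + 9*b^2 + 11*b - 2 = -18*b^3 - 3*b^2 + b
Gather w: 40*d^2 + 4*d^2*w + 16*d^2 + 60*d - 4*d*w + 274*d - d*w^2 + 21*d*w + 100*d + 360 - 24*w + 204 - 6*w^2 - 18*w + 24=56*d^2 + 434*d + w^2*(-d - 6) + w*(4*d^2 + 17*d - 42) + 588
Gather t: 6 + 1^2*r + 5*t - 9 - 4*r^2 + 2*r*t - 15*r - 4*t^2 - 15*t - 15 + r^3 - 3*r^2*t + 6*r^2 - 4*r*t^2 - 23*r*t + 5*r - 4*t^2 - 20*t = r^3 + 2*r^2 - 9*r + t^2*(-4*r - 8) + t*(-3*r^2 - 21*r - 30) - 18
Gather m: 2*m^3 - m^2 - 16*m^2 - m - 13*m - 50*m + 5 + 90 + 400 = 2*m^3 - 17*m^2 - 64*m + 495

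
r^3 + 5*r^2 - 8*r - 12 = (r - 2)*(r + 1)*(r + 6)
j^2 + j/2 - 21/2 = (j - 3)*(j + 7/2)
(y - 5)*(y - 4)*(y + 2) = y^3 - 7*y^2 + 2*y + 40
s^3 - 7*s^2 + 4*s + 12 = (s - 6)*(s - 2)*(s + 1)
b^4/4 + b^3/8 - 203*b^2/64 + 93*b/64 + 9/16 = (b/4 + 1)*(b - 3)*(b - 3/4)*(b + 1/4)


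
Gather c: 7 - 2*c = 7 - 2*c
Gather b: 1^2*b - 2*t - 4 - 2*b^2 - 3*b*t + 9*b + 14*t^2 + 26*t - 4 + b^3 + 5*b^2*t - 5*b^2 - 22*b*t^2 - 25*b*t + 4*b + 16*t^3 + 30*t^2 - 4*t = b^3 + b^2*(5*t - 7) + b*(-22*t^2 - 28*t + 14) + 16*t^3 + 44*t^2 + 20*t - 8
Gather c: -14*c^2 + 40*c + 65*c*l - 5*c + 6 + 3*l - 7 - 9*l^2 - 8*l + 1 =-14*c^2 + c*(65*l + 35) - 9*l^2 - 5*l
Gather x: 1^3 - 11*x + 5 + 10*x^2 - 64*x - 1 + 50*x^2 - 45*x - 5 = 60*x^2 - 120*x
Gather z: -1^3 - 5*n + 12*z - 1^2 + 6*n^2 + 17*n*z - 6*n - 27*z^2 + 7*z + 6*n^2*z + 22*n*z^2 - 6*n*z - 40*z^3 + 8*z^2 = 6*n^2 - 11*n - 40*z^3 + z^2*(22*n - 19) + z*(6*n^2 + 11*n + 19) - 2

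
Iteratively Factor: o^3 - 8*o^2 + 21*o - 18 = (o - 3)*(o^2 - 5*o + 6) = (o - 3)^2*(o - 2)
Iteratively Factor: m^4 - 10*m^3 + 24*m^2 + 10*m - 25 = (m - 1)*(m^3 - 9*m^2 + 15*m + 25) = (m - 5)*(m - 1)*(m^2 - 4*m - 5) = (m - 5)^2*(m - 1)*(m + 1)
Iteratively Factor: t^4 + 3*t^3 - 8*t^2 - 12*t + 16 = (t - 1)*(t^3 + 4*t^2 - 4*t - 16) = (t - 1)*(t + 4)*(t^2 - 4) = (t - 2)*(t - 1)*(t + 4)*(t + 2)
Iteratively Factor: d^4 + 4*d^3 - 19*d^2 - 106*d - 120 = (d + 4)*(d^3 - 19*d - 30) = (d + 2)*(d + 4)*(d^2 - 2*d - 15) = (d - 5)*(d + 2)*(d + 4)*(d + 3)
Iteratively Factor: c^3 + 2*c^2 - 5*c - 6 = (c + 1)*(c^2 + c - 6) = (c + 1)*(c + 3)*(c - 2)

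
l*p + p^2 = p*(l + p)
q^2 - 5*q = q*(q - 5)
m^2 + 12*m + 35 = (m + 5)*(m + 7)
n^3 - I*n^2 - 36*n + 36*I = (n - 6)*(n + 6)*(n - I)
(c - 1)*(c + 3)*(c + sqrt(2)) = c^3 + sqrt(2)*c^2 + 2*c^2 - 3*c + 2*sqrt(2)*c - 3*sqrt(2)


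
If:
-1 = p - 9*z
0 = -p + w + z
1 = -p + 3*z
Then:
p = -1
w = -1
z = 0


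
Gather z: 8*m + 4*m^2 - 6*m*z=4*m^2 - 6*m*z + 8*m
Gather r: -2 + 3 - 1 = 0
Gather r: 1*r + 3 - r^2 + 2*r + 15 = -r^2 + 3*r + 18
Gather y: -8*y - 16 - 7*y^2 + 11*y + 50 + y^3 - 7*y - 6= y^3 - 7*y^2 - 4*y + 28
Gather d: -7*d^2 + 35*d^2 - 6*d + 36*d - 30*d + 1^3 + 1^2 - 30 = 28*d^2 - 28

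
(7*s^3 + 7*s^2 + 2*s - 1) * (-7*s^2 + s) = -49*s^5 - 42*s^4 - 7*s^3 + 9*s^2 - s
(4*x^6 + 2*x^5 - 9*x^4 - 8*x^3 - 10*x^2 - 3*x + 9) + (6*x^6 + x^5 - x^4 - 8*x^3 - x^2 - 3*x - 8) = 10*x^6 + 3*x^5 - 10*x^4 - 16*x^3 - 11*x^2 - 6*x + 1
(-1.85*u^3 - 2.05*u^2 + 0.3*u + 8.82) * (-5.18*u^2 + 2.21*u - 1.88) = 9.583*u^5 + 6.5305*u^4 - 2.6065*u^3 - 41.1706*u^2 + 18.9282*u - 16.5816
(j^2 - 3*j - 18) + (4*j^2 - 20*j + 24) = 5*j^2 - 23*j + 6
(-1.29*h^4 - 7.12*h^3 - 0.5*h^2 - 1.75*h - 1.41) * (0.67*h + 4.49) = -0.8643*h^5 - 10.5625*h^4 - 32.3038*h^3 - 3.4175*h^2 - 8.8022*h - 6.3309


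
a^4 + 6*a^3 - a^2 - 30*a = a*(a - 2)*(a + 3)*(a + 5)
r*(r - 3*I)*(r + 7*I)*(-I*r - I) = -I*r^4 + 4*r^3 - I*r^3 + 4*r^2 - 21*I*r^2 - 21*I*r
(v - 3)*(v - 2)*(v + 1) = v^3 - 4*v^2 + v + 6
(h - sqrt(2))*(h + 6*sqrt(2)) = h^2 + 5*sqrt(2)*h - 12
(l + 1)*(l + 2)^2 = l^3 + 5*l^2 + 8*l + 4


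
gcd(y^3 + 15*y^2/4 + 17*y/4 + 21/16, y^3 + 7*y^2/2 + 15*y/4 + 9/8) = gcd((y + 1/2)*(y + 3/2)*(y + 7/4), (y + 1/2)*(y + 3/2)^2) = y^2 + 2*y + 3/4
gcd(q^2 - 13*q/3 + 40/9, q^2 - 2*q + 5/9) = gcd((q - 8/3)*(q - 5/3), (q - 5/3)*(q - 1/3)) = q - 5/3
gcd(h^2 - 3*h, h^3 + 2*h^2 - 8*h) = h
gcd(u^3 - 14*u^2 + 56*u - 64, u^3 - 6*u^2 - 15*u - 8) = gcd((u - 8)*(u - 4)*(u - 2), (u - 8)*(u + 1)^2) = u - 8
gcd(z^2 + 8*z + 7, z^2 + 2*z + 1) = z + 1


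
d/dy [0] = 0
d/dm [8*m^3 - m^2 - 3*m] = 24*m^2 - 2*m - 3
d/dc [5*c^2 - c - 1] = 10*c - 1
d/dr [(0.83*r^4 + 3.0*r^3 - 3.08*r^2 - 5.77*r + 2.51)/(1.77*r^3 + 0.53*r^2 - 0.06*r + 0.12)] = (1.4691*r^6 + 0.879799999999996*r^5 + 6.8922*r^4 + 20.4642*r^3 - 9.0052*r^2 - 3.3998*r - 0.5418)/(3.1329*r^6 + 1.8762*r^5 + 0.0685*r^4 + 0.3612*r^3 + 0.1308*r^2 - 0.0144*r + 0.0144)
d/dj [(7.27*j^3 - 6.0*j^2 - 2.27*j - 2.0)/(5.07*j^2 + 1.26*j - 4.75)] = (36.8589*j^4 + 18.3204*j^3 - 99.6486*j^2 + 77.28*j + 13.3025)/(25.7049*j^4 + 12.7764*j^3 - 46.5774*j^2 - 11.97*j + 22.5625)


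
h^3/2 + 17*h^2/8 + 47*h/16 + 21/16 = (h/2 + 1/2)*(h + 3/2)*(h + 7/4)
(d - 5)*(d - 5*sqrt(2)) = d^2 - 5*sqrt(2)*d - 5*d + 25*sqrt(2)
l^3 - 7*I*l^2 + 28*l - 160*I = (l - 8*I)*(l - 4*I)*(l + 5*I)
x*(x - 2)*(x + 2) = x^3 - 4*x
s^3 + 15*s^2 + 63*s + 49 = (s + 1)*(s + 7)^2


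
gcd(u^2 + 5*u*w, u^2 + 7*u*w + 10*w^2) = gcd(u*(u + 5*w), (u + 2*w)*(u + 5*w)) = u + 5*w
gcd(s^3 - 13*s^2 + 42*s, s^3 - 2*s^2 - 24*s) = s^2 - 6*s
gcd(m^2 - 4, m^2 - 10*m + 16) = m - 2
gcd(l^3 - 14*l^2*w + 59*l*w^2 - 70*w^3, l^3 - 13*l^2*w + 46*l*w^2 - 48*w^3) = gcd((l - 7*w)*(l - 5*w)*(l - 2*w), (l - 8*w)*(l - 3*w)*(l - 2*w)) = -l + 2*w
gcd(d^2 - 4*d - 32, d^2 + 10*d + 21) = 1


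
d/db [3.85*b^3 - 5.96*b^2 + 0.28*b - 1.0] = 11.55*b^2 - 11.92*b + 0.28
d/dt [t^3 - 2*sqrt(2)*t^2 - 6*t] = 3*t^2 - 4*sqrt(2)*t - 6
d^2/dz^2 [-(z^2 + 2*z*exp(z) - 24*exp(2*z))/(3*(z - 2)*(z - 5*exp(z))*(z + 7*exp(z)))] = 2*(-22*z^6*exp(2*z) - z^6 - 33*z^5*exp(3*z) + 154*z^5*exp(2*z) - 6*z^5*exp(z) - 792*z^4*exp(4*z) + 264*z^4*exp(3*z) - 281*z^4*exp(2*z) - 385*z^3*exp(5*z) + 4026*z^3*exp(4*z) - 292*z^3*exp(3*z) + 352*z^3*exp(2*z) + 1540*z^2*exp(5*z) - 10284*z^2*exp(4*z) + 660*z^2*exp(3*z) - 132*z^2*exp(2*z) - 8120*z*exp(5*z) + 6600*z*exp(4*z) - 264*z*exp(3*z) + 29400*exp(6*z) + 1540*exp(5*z) - 1716*exp(4*z))/(3*(z^9 + 6*z^8*exp(z) - 6*z^8 - 93*z^7*exp(2*z) - 36*z^7*exp(z) + 12*z^7 - 412*z^6*exp(3*z) + 558*z^6*exp(2*z) + 72*z^6*exp(z) - 8*z^6 + 3255*z^5*exp(4*z) + 2472*z^5*exp(3*z) - 1116*z^5*exp(2*z) - 48*z^5*exp(z) + 7350*z^4*exp(5*z) - 19530*z^4*exp(4*z) - 4944*z^4*exp(3*z) + 744*z^4*exp(2*z) - 42875*z^3*exp(6*z) - 44100*z^3*exp(5*z) + 39060*z^3*exp(4*z) + 3296*z^3*exp(3*z) + 257250*z^2*exp(6*z) + 88200*z^2*exp(5*z) - 26040*z^2*exp(4*z) - 514500*z*exp(6*z) - 58800*z*exp(5*z) + 343000*exp(6*z)))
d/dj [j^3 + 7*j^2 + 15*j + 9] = 3*j^2 + 14*j + 15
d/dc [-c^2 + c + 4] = 1 - 2*c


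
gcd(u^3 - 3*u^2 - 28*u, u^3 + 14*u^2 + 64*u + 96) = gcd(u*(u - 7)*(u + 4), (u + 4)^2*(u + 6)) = u + 4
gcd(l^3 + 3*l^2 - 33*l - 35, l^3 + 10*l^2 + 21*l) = l + 7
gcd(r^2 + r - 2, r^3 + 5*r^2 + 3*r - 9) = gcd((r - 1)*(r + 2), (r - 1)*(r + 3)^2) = r - 1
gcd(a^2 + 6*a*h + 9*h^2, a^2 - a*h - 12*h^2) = a + 3*h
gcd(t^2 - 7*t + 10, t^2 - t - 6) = 1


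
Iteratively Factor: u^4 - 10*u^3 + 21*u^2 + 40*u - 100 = (u - 5)*(u^3 - 5*u^2 - 4*u + 20) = (u - 5)^2*(u^2 - 4) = (u - 5)^2*(u + 2)*(u - 2)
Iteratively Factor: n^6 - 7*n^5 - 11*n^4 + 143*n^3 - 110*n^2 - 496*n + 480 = (n - 1)*(n^5 - 6*n^4 - 17*n^3 + 126*n^2 + 16*n - 480) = (n - 4)*(n - 1)*(n^4 - 2*n^3 - 25*n^2 + 26*n + 120) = (n - 4)*(n - 3)*(n - 1)*(n^3 + n^2 - 22*n - 40) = (n - 5)*(n - 4)*(n - 3)*(n - 1)*(n^2 + 6*n + 8) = (n - 5)*(n - 4)*(n - 3)*(n - 1)*(n + 4)*(n + 2)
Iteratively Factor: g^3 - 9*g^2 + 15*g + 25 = (g - 5)*(g^2 - 4*g - 5) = (g - 5)^2*(g + 1)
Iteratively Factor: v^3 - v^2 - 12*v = (v)*(v^2 - v - 12) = v*(v - 4)*(v + 3)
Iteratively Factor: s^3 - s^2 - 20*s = (s)*(s^2 - s - 20) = s*(s - 5)*(s + 4)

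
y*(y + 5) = y^2 + 5*y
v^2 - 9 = (v - 3)*(v + 3)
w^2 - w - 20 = (w - 5)*(w + 4)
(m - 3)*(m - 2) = m^2 - 5*m + 6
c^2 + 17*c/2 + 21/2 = (c + 3/2)*(c + 7)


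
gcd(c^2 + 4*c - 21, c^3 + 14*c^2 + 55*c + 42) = c + 7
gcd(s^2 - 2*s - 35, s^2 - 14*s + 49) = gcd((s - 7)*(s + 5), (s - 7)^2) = s - 7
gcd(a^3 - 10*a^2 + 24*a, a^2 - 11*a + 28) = a - 4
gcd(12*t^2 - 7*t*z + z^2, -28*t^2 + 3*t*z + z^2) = -4*t + z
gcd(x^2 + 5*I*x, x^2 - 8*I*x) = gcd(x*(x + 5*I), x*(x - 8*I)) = x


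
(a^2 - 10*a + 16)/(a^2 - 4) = (a - 8)/(a + 2)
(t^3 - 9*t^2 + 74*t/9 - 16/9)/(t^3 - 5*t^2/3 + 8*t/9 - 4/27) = 3*(t - 8)/(3*t - 2)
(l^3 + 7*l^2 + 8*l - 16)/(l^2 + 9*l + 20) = (l^2 + 3*l - 4)/(l + 5)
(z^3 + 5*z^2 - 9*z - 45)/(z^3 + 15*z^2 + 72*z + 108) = (z^2 + 2*z - 15)/(z^2 + 12*z + 36)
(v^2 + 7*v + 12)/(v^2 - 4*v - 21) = (v + 4)/(v - 7)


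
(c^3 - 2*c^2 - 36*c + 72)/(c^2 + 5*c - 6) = (c^2 - 8*c + 12)/(c - 1)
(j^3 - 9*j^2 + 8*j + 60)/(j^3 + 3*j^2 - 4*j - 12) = (j^2 - 11*j + 30)/(j^2 + j - 6)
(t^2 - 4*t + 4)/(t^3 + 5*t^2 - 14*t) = (t - 2)/(t*(t + 7))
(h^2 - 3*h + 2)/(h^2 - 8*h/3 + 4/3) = 3*(h - 1)/(3*h - 2)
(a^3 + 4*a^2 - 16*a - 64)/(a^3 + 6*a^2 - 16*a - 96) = (a + 4)/(a + 6)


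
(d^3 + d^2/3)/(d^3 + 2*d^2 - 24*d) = d*(3*d + 1)/(3*(d^2 + 2*d - 24))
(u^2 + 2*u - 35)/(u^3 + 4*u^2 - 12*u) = (u^2 + 2*u - 35)/(u*(u^2 + 4*u - 12))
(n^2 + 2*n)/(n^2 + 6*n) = (n + 2)/(n + 6)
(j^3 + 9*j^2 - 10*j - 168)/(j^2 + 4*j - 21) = (j^2 + 2*j - 24)/(j - 3)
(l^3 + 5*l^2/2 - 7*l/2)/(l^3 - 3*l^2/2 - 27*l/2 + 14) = l/(l - 4)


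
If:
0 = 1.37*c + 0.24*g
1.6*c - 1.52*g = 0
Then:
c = 0.00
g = 0.00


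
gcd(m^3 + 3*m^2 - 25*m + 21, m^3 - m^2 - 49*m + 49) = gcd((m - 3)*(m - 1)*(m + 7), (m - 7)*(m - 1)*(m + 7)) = m^2 + 6*m - 7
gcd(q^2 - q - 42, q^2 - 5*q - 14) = q - 7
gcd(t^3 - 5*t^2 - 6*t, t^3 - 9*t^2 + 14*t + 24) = t^2 - 5*t - 6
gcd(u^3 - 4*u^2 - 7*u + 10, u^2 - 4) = u + 2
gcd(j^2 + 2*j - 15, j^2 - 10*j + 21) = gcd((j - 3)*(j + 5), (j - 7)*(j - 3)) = j - 3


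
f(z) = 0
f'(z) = 0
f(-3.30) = 0.00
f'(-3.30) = 0.00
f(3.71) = 0.00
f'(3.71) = 0.00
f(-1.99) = 0.00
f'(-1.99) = 0.00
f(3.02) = 0.00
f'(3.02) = 0.00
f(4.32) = 0.00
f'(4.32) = 0.00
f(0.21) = 0.00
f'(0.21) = 0.00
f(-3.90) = 0.00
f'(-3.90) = 0.00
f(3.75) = 0.00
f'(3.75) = 0.00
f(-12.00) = 0.00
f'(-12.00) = 0.00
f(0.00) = 0.00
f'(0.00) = 0.00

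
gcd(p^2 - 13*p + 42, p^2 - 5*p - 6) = p - 6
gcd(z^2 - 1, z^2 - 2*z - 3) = z + 1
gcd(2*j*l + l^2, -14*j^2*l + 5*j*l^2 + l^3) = l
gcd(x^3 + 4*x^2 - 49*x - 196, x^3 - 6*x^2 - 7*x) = x - 7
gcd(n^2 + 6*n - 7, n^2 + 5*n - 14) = n + 7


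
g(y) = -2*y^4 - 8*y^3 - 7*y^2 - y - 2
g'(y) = -8*y^3 - 24*y^2 - 14*y - 1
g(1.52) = -58.46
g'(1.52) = -105.82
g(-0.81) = -2.39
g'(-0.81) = -1.15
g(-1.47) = 0.42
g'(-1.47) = -6.87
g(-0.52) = -2.39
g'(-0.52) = 0.92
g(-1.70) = 2.07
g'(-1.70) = -7.26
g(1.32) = -39.99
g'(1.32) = -79.70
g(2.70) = -319.48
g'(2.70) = -371.22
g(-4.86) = -359.92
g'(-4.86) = 418.50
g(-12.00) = -28646.00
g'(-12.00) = 10535.00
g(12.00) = -56318.00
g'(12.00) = -17449.00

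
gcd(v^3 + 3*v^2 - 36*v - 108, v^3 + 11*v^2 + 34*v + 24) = v + 6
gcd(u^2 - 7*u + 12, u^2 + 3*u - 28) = u - 4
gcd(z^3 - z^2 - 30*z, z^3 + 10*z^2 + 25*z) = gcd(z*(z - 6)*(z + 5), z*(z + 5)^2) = z^2 + 5*z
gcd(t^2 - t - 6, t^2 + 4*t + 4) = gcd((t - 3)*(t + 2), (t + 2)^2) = t + 2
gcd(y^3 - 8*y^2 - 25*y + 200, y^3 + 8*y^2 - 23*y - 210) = y - 5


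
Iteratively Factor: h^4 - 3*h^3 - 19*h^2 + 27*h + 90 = (h - 3)*(h^3 - 19*h - 30) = (h - 3)*(h + 3)*(h^2 - 3*h - 10) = (h - 3)*(h + 2)*(h + 3)*(h - 5)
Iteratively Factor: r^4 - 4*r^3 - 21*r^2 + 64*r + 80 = (r + 1)*(r^3 - 5*r^2 - 16*r + 80) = (r - 4)*(r + 1)*(r^2 - r - 20) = (r - 4)*(r + 1)*(r + 4)*(r - 5)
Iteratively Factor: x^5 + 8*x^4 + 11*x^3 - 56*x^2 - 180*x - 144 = (x - 3)*(x^4 + 11*x^3 + 44*x^2 + 76*x + 48) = (x - 3)*(x + 2)*(x^3 + 9*x^2 + 26*x + 24) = (x - 3)*(x + 2)*(x + 3)*(x^2 + 6*x + 8) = (x - 3)*(x + 2)^2*(x + 3)*(x + 4)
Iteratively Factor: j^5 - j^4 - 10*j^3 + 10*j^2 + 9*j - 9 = (j - 3)*(j^4 + 2*j^3 - 4*j^2 - 2*j + 3) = (j - 3)*(j + 3)*(j^3 - j^2 - j + 1) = (j - 3)*(j - 1)*(j + 3)*(j^2 - 1) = (j - 3)*(j - 1)^2*(j + 3)*(j + 1)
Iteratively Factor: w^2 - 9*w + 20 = (w - 4)*(w - 5)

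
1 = 1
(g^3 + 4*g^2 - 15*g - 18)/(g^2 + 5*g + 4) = (g^2 + 3*g - 18)/(g + 4)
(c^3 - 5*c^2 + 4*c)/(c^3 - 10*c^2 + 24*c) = (c - 1)/(c - 6)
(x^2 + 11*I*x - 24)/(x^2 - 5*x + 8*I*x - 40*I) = (x + 3*I)/(x - 5)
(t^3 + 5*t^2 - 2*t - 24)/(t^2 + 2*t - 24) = (t^3 + 5*t^2 - 2*t - 24)/(t^2 + 2*t - 24)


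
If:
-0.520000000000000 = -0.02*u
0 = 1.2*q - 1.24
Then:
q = 1.03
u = 26.00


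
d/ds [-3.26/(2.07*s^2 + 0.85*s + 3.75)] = (13.4964*s + 2.771)/(2.07*s^2 + 0.85*s + 3.75)^2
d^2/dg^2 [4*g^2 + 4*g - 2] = 8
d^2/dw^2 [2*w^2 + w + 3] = 4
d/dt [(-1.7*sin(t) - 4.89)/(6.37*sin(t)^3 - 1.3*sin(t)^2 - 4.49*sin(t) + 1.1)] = (21.658*sin(t)^3 + 91.2379*sin(t)^2 - 12.714*sin(t) - 23.8261)*cos(t)/(40.5769*sin(t)^6 - 16.562*sin(t)^5 - 55.5126*sin(t)^4 + 25.688*sin(t)^3 + 17.3001*sin(t)^2 - 9.878*sin(t) + 1.21)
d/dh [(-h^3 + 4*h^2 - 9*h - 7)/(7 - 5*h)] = (10*h^3 - 41*h^2 + 56*h - 98)/(25*h^2 - 70*h + 49)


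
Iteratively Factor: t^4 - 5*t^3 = (t)*(t^3 - 5*t^2) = t^2*(t^2 - 5*t) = t^3*(t - 5)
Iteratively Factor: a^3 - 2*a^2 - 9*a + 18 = (a - 2)*(a^2 - 9) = (a - 2)*(a + 3)*(a - 3)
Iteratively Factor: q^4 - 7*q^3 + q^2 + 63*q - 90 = (q - 3)*(q^3 - 4*q^2 - 11*q + 30) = (q - 3)*(q + 3)*(q^2 - 7*q + 10) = (q - 5)*(q - 3)*(q + 3)*(q - 2)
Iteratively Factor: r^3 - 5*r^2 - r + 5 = (r - 5)*(r^2 - 1) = (r - 5)*(r + 1)*(r - 1)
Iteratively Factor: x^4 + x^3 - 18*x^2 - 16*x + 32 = (x - 1)*(x^3 + 2*x^2 - 16*x - 32) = (x - 1)*(x + 4)*(x^2 - 2*x - 8) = (x - 4)*(x - 1)*(x + 4)*(x + 2)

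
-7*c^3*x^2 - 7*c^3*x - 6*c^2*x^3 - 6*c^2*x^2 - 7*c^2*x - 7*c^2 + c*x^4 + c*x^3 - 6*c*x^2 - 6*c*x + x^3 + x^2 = (-7*c + x)*(c + x)*(x + 1)*(c*x + 1)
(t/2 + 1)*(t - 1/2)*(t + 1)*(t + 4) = t^4/2 + 13*t^3/4 + 21*t^2/4 + t/2 - 2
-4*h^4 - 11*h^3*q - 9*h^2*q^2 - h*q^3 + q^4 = (-4*h + q)*(h + q)^3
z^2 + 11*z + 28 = (z + 4)*(z + 7)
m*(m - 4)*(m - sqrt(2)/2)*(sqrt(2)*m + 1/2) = sqrt(2)*m^4 - 4*sqrt(2)*m^3 - m^3/2 - sqrt(2)*m^2/4 + 2*m^2 + sqrt(2)*m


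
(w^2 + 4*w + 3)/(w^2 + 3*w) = (w + 1)/w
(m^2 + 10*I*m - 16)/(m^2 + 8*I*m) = (m + 2*I)/m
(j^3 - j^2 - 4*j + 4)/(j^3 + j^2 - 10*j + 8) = (j + 2)/(j + 4)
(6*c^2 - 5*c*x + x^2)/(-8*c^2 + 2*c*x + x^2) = (-3*c + x)/(4*c + x)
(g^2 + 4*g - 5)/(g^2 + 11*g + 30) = (g - 1)/(g + 6)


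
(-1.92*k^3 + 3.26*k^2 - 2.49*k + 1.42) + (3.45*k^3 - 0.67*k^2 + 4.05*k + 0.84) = 1.53*k^3 + 2.59*k^2 + 1.56*k + 2.26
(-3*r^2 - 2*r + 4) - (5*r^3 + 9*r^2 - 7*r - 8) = -5*r^3 - 12*r^2 + 5*r + 12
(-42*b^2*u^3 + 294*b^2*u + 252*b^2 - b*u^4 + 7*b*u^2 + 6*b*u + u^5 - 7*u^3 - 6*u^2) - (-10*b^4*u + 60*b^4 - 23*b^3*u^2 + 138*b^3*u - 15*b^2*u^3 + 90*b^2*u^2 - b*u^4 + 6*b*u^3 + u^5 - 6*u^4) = 10*b^4*u - 60*b^4 + 23*b^3*u^2 - 138*b^3*u - 27*b^2*u^3 - 90*b^2*u^2 + 294*b^2*u + 252*b^2 - 6*b*u^3 + 7*b*u^2 + 6*b*u + 6*u^4 - 7*u^3 - 6*u^2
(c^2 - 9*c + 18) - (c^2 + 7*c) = 18 - 16*c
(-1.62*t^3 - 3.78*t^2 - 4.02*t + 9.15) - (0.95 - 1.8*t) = -1.62*t^3 - 3.78*t^2 - 2.22*t + 8.2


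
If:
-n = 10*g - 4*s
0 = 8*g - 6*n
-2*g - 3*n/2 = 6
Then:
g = -3/2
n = -2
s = -17/4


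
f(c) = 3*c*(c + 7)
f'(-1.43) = 12.42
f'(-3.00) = 3.00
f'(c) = 6*c + 21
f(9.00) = 432.00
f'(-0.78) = 16.32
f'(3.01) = 39.06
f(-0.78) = -14.55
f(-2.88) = -35.60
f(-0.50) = -9.75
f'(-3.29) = 1.26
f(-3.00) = -36.00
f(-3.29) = -36.62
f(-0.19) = -3.88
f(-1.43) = -23.90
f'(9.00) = 75.00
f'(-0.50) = 18.00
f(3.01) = 90.39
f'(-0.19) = 19.86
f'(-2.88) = 3.72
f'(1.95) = 32.70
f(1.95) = 52.36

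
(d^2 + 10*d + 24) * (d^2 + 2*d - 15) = d^4 + 12*d^3 + 29*d^2 - 102*d - 360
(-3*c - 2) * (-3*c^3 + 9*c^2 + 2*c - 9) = 9*c^4 - 21*c^3 - 24*c^2 + 23*c + 18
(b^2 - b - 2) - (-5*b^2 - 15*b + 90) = 6*b^2 + 14*b - 92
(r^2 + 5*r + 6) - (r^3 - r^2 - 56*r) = -r^3 + 2*r^2 + 61*r + 6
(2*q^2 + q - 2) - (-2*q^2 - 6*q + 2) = 4*q^2 + 7*q - 4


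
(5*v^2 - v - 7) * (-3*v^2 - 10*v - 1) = -15*v^4 - 47*v^3 + 26*v^2 + 71*v + 7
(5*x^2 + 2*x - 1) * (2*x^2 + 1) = 10*x^4 + 4*x^3 + 3*x^2 + 2*x - 1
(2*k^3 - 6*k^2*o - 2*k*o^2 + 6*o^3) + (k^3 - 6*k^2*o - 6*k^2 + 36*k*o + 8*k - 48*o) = 3*k^3 - 12*k^2*o - 6*k^2 - 2*k*o^2 + 36*k*o + 8*k + 6*o^3 - 48*o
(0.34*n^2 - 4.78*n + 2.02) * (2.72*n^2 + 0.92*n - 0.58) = 0.9248*n^4 - 12.6888*n^3 + 0.8996*n^2 + 4.6308*n - 1.1716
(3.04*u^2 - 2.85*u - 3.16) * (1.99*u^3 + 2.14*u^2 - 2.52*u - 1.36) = 6.0496*u^5 + 0.8341*u^4 - 20.0482*u^3 - 3.7148*u^2 + 11.8392*u + 4.2976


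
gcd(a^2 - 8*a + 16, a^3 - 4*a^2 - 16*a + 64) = a^2 - 8*a + 16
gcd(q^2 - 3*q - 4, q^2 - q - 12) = q - 4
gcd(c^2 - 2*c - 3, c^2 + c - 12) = c - 3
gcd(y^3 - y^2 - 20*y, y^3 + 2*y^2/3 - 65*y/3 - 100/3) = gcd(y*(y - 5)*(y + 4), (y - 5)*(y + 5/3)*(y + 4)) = y^2 - y - 20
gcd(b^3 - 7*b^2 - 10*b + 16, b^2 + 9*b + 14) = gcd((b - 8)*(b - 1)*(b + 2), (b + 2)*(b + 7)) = b + 2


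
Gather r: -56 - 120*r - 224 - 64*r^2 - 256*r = -64*r^2 - 376*r - 280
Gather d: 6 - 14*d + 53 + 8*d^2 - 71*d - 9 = 8*d^2 - 85*d + 50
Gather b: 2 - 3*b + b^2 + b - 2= b^2 - 2*b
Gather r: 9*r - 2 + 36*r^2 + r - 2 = 36*r^2 + 10*r - 4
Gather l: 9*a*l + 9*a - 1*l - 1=9*a + l*(9*a - 1) - 1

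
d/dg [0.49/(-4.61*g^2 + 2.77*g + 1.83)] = (4.5178*g - 1.3573)/(-4.61*g^2 + 2.77*g + 1.83)^2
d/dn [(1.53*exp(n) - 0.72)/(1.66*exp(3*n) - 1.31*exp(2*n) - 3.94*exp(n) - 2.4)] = (-5.0796*exp(3*n) + 5.5899*exp(2*n) - 1.8864*exp(n) - 6.5088)*exp(n)/(2.7556*exp(6*n) - 4.3492*exp(5*n) - 11.3647*exp(4*n) + 2.3548*exp(3*n) + 21.8116*exp(2*n) + 18.912*exp(n) + 5.76)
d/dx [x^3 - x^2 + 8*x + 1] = 3*x^2 - 2*x + 8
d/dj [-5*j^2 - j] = -10*j - 1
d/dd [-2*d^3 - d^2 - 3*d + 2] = -6*d^2 - 2*d - 3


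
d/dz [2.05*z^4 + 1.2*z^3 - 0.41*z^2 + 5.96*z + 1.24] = 8.2*z^3 + 3.6*z^2 - 0.82*z + 5.96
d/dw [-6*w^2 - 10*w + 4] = -12*w - 10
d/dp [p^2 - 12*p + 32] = 2*p - 12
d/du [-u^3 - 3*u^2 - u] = -3*u^2 - 6*u - 1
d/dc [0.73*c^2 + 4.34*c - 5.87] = 1.46*c + 4.34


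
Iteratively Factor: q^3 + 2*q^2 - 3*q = (q)*(q^2 + 2*q - 3) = q*(q - 1)*(q + 3)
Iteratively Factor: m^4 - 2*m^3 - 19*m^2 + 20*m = (m + 4)*(m^3 - 6*m^2 + 5*m) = (m - 1)*(m + 4)*(m^2 - 5*m) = m*(m - 1)*(m + 4)*(m - 5)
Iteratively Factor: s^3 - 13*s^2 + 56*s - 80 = (s - 5)*(s^2 - 8*s + 16) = (s - 5)*(s - 4)*(s - 4)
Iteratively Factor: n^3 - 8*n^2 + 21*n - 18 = (n - 2)*(n^2 - 6*n + 9) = (n - 3)*(n - 2)*(n - 3)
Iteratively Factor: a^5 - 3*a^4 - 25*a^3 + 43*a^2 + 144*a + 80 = (a + 1)*(a^4 - 4*a^3 - 21*a^2 + 64*a + 80) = (a + 1)^2*(a^3 - 5*a^2 - 16*a + 80) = (a - 4)*(a + 1)^2*(a^2 - a - 20) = (a - 5)*(a - 4)*(a + 1)^2*(a + 4)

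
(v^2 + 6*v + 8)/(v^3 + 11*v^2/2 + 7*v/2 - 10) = 2*(v + 2)/(2*v^2 + 3*v - 5)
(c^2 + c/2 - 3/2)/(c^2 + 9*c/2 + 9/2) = (c - 1)/(c + 3)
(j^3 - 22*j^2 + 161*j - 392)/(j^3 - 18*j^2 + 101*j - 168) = (j - 7)/(j - 3)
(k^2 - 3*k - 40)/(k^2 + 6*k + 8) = (k^2 - 3*k - 40)/(k^2 + 6*k + 8)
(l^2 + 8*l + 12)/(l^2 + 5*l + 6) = (l + 6)/(l + 3)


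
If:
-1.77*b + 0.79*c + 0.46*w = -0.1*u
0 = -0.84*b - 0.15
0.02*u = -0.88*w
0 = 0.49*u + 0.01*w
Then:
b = -0.18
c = -0.40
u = 0.00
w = 0.00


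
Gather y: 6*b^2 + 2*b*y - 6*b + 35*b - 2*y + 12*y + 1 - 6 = 6*b^2 + 29*b + y*(2*b + 10) - 5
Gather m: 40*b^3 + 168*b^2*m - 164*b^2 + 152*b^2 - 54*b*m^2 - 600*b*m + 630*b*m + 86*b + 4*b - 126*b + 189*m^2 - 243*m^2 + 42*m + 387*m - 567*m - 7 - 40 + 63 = 40*b^3 - 12*b^2 - 36*b + m^2*(-54*b - 54) + m*(168*b^2 + 30*b - 138) + 16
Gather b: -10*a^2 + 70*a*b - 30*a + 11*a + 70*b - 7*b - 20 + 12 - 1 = -10*a^2 - 19*a + b*(70*a + 63) - 9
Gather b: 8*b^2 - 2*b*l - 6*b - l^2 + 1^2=8*b^2 + b*(-2*l - 6) - l^2 + 1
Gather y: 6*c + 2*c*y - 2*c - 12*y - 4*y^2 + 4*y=4*c - 4*y^2 + y*(2*c - 8)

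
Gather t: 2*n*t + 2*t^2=2*n*t + 2*t^2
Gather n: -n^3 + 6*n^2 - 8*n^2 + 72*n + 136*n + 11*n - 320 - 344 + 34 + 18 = -n^3 - 2*n^2 + 219*n - 612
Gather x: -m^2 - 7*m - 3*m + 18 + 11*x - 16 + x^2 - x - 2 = -m^2 - 10*m + x^2 + 10*x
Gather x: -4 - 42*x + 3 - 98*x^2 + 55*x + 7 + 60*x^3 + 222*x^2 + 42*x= 60*x^3 + 124*x^2 + 55*x + 6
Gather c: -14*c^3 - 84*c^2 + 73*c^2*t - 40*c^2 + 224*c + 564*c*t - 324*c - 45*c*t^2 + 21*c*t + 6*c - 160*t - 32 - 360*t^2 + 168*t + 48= -14*c^3 + c^2*(73*t - 124) + c*(-45*t^2 + 585*t - 94) - 360*t^2 + 8*t + 16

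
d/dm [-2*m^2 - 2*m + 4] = -4*m - 2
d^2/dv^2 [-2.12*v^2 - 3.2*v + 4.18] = -4.24000000000000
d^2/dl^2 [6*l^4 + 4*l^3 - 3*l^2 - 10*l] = 72*l^2 + 24*l - 6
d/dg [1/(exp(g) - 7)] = -exp(g)/(exp(g) - 7)^2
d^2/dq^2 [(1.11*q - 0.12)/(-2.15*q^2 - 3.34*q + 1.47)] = (-(1.11*q - 0.12)*(4.3*q + 3.34)*(8.6*q + 6.68) + (14.319*q + 6.8988)*(2.15*q^2 + 3.34*q - 1.47))/(2.15*q^2 + 3.34*q - 1.47)^3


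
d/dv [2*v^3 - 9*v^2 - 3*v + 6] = 6*v^2 - 18*v - 3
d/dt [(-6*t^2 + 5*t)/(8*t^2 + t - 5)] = (-46*t^2 + 60*t - 25)/(64*t^4 + 16*t^3 - 79*t^2 - 10*t + 25)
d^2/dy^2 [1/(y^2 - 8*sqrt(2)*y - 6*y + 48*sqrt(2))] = 2*(-y^2 + 6*y + 8*sqrt(2)*y + 4*(-y + 3 + 4*sqrt(2))^2 - 48*sqrt(2))/(y^2 - 8*sqrt(2)*y - 6*y + 48*sqrt(2))^3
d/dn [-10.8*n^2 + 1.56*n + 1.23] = 1.56 - 21.6*n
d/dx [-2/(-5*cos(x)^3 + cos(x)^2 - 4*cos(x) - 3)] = 2*(15*cos(x)^2 - 2*cos(x) + 4)*sin(x)/(5*cos(x)^3 - cos(x)^2 + 4*cos(x) + 3)^2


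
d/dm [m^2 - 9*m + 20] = 2*m - 9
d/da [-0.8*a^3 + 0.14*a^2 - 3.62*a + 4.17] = -2.4*a^2 + 0.28*a - 3.62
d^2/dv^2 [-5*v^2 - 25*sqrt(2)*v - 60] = -10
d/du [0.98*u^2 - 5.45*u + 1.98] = 1.96*u - 5.45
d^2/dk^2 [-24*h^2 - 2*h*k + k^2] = 2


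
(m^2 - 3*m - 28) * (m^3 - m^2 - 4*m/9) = m^5 - 4*m^4 - 229*m^3/9 + 88*m^2/3 + 112*m/9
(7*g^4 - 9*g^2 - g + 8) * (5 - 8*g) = -56*g^5 + 35*g^4 + 72*g^3 - 37*g^2 - 69*g + 40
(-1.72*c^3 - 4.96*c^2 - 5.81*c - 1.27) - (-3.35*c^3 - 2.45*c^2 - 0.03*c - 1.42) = 1.63*c^3 - 2.51*c^2 - 5.78*c + 0.15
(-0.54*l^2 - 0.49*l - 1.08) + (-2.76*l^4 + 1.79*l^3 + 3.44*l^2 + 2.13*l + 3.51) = -2.76*l^4 + 1.79*l^3 + 2.9*l^2 + 1.64*l + 2.43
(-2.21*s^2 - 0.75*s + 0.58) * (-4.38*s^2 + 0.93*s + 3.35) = 9.6798*s^4 + 1.2297*s^3 - 10.6414*s^2 - 1.9731*s + 1.943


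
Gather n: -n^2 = -n^2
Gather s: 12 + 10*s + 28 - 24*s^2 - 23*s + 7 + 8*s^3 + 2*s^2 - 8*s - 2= 8*s^3 - 22*s^2 - 21*s + 45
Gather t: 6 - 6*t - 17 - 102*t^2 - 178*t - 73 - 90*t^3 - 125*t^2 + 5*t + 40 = -90*t^3 - 227*t^2 - 179*t - 44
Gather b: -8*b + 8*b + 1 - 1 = 0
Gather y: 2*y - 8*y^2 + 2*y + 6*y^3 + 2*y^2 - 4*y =6*y^3 - 6*y^2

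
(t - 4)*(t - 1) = t^2 - 5*t + 4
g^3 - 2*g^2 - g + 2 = (g - 2)*(g - 1)*(g + 1)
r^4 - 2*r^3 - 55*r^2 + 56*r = r*(r - 8)*(r - 1)*(r + 7)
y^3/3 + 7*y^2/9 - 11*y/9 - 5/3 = (y/3 + 1)*(y - 5/3)*(y + 1)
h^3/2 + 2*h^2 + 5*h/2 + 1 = (h/2 + 1)*(h + 1)^2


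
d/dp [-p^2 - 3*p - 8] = -2*p - 3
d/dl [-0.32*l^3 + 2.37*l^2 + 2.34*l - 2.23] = -0.96*l^2 + 4.74*l + 2.34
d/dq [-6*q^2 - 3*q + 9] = -12*q - 3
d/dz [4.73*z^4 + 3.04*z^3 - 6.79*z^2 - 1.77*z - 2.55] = 18.92*z^3 + 9.12*z^2 - 13.58*z - 1.77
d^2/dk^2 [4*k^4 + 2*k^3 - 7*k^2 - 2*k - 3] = 48*k^2 + 12*k - 14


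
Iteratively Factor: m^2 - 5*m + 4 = (m - 4)*(m - 1)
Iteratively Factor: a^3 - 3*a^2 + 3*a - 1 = (a - 1)*(a^2 - 2*a + 1) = (a - 1)^2*(a - 1)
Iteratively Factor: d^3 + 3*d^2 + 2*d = (d)*(d^2 + 3*d + 2) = d*(d + 1)*(d + 2)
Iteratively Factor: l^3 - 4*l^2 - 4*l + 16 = (l - 4)*(l^2 - 4) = (l - 4)*(l + 2)*(l - 2)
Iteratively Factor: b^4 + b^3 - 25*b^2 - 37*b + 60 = (b - 5)*(b^3 + 6*b^2 + 5*b - 12) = (b - 5)*(b + 3)*(b^2 + 3*b - 4) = (b - 5)*(b + 3)*(b + 4)*(b - 1)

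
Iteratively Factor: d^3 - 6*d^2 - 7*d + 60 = (d - 4)*(d^2 - 2*d - 15) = (d - 5)*(d - 4)*(d + 3)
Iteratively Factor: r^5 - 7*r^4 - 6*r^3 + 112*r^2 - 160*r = (r)*(r^4 - 7*r^3 - 6*r^2 + 112*r - 160) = r*(r - 2)*(r^3 - 5*r^2 - 16*r + 80) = r*(r - 2)*(r + 4)*(r^2 - 9*r + 20) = r*(r - 5)*(r - 2)*(r + 4)*(r - 4)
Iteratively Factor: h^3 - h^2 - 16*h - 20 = (h + 2)*(h^2 - 3*h - 10) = (h - 5)*(h + 2)*(h + 2)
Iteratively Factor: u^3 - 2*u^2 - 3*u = (u - 3)*(u^2 + u) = u*(u - 3)*(u + 1)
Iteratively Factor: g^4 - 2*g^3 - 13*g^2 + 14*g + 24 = (g - 2)*(g^3 - 13*g - 12) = (g - 2)*(g + 3)*(g^2 - 3*g - 4) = (g - 2)*(g + 1)*(g + 3)*(g - 4)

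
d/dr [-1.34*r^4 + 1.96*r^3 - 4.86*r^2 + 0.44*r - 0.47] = -5.36*r^3 + 5.88*r^2 - 9.72*r + 0.44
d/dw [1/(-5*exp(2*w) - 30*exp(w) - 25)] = 2*(exp(w) + 3)*exp(w)/(5*(exp(2*w) + 6*exp(w) + 5)^2)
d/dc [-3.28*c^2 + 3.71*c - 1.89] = 3.71 - 6.56*c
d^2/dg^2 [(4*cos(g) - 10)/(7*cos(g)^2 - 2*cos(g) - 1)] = 8*(441*(1 - cos(2*g))^2*cos(g) - 476*(1 - cos(2*g))^2 - 935*cos(g) - 598*cos(2*g) + 441*cos(3*g) - 98*cos(5*g) + 1542)/(4*cos(g) - 7*cos(2*g) - 5)^3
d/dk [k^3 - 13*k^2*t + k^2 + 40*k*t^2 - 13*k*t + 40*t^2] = 3*k^2 - 26*k*t + 2*k + 40*t^2 - 13*t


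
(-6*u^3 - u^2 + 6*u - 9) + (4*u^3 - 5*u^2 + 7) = -2*u^3 - 6*u^2 + 6*u - 2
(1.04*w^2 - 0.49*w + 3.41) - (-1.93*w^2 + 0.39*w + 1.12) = 2.97*w^2 - 0.88*w + 2.29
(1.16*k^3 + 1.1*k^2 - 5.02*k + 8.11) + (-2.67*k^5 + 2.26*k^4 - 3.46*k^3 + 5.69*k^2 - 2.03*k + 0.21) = -2.67*k^5 + 2.26*k^4 - 2.3*k^3 + 6.79*k^2 - 7.05*k + 8.32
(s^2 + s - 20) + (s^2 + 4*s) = 2*s^2 + 5*s - 20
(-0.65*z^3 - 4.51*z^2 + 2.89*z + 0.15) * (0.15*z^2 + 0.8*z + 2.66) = -0.0975*z^5 - 1.1965*z^4 - 4.9035*z^3 - 9.6621*z^2 + 7.8074*z + 0.399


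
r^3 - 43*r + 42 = (r - 6)*(r - 1)*(r + 7)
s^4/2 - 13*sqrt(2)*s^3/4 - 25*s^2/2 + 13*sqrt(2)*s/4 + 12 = (s/2 + 1/2)*(s - 1)*(s - 8*sqrt(2))*(s + 3*sqrt(2)/2)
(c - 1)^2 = c^2 - 2*c + 1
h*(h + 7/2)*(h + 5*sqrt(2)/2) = h^3 + 7*h^2/2 + 5*sqrt(2)*h^2/2 + 35*sqrt(2)*h/4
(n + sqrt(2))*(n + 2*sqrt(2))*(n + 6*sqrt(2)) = n^3 + 9*sqrt(2)*n^2 + 40*n + 24*sqrt(2)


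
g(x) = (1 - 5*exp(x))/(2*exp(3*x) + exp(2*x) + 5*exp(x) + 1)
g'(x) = (1 - 5*exp(x))*(-6*exp(3*x) - 2*exp(2*x) - 5*exp(x))/(2*exp(3*x) + exp(2*x) + 5*exp(x) + 1)^2 - 5*exp(x)/(2*exp(3*x) + exp(2*x) + 5*exp(x) + 1) = (20*exp(3*x) - exp(2*x) - 2*exp(x) - 10)*exp(x)/(4*exp(6*x) + 4*exp(5*x) + 21*exp(4*x) + 14*exp(3*x) + 27*exp(2*x) + 10*exp(x) + 1)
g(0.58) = -0.32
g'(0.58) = 0.29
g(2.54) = -0.01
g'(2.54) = 0.03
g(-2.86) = 0.55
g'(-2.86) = -0.35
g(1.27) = -0.14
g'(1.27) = 0.21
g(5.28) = -0.00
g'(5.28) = 0.00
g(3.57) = -0.00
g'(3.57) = 0.00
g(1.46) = -0.10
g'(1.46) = 0.17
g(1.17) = -0.16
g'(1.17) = 0.23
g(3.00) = -0.00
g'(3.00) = 0.01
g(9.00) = 0.00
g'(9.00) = 0.00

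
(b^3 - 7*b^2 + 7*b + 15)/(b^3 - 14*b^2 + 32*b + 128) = (b^3 - 7*b^2 + 7*b + 15)/(b^3 - 14*b^2 + 32*b + 128)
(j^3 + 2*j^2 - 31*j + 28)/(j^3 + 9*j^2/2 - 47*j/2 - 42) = 2*(j - 1)/(2*j + 3)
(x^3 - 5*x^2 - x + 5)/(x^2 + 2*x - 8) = (x^3 - 5*x^2 - x + 5)/(x^2 + 2*x - 8)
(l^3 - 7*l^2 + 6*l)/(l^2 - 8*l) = (l^2 - 7*l + 6)/(l - 8)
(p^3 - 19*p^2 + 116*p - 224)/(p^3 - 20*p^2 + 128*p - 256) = (p - 7)/(p - 8)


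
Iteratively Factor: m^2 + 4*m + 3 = (m + 1)*(m + 3)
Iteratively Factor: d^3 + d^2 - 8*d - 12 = (d - 3)*(d^2 + 4*d + 4) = (d - 3)*(d + 2)*(d + 2)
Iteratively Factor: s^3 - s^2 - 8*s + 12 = (s - 2)*(s^2 + s - 6) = (s - 2)*(s + 3)*(s - 2)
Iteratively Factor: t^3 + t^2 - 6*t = (t - 2)*(t^2 + 3*t) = (t - 2)*(t + 3)*(t)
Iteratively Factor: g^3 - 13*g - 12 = (g + 3)*(g^2 - 3*g - 4) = (g - 4)*(g + 3)*(g + 1)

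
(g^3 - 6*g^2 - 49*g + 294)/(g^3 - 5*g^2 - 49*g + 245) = (g - 6)/(g - 5)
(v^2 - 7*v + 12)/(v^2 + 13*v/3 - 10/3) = 3*(v^2 - 7*v + 12)/(3*v^2 + 13*v - 10)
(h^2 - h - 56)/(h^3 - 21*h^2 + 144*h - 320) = (h + 7)/(h^2 - 13*h + 40)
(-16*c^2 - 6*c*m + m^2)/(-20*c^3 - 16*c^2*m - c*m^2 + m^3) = (8*c - m)/(10*c^2 + 3*c*m - m^2)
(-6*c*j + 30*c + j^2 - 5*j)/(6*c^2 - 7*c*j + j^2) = (5 - j)/(c - j)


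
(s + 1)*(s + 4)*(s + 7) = s^3 + 12*s^2 + 39*s + 28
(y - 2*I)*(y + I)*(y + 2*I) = y^3 + I*y^2 + 4*y + 4*I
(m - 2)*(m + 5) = m^2 + 3*m - 10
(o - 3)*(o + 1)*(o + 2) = o^3 - 7*o - 6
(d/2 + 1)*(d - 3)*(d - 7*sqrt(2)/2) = d^3/2 - 7*sqrt(2)*d^2/4 - d^2/2 - 3*d + 7*sqrt(2)*d/4 + 21*sqrt(2)/2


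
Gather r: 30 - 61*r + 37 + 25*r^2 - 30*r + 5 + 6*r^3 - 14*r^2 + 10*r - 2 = 6*r^3 + 11*r^2 - 81*r + 70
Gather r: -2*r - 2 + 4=2 - 2*r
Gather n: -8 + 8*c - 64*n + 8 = 8*c - 64*n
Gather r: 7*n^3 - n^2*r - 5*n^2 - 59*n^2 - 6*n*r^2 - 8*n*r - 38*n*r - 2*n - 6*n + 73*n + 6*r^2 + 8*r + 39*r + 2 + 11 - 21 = 7*n^3 - 64*n^2 + 65*n + r^2*(6 - 6*n) + r*(-n^2 - 46*n + 47) - 8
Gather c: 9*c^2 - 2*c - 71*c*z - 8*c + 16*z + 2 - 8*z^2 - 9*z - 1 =9*c^2 + c*(-71*z - 10) - 8*z^2 + 7*z + 1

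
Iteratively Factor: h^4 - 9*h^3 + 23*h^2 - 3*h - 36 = (h - 3)*(h^3 - 6*h^2 + 5*h + 12) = (h - 3)*(h + 1)*(h^2 - 7*h + 12) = (h - 4)*(h - 3)*(h + 1)*(h - 3)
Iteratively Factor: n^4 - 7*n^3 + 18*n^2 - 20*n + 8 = (n - 1)*(n^3 - 6*n^2 + 12*n - 8) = (n - 2)*(n - 1)*(n^2 - 4*n + 4) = (n - 2)^2*(n - 1)*(n - 2)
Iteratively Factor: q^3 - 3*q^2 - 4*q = (q - 4)*(q^2 + q) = (q - 4)*(q + 1)*(q)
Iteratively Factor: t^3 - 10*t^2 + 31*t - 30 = (t - 3)*(t^2 - 7*t + 10) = (t - 3)*(t - 2)*(t - 5)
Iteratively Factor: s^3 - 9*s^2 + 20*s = (s - 5)*(s^2 - 4*s) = (s - 5)*(s - 4)*(s)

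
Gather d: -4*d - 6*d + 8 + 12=20 - 10*d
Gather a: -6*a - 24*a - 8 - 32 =-30*a - 40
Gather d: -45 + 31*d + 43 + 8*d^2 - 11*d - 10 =8*d^2 + 20*d - 12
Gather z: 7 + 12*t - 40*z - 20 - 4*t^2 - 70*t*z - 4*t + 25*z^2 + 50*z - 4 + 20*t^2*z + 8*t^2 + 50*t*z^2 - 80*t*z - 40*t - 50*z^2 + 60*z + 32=4*t^2 - 32*t + z^2*(50*t - 25) + z*(20*t^2 - 150*t + 70) + 15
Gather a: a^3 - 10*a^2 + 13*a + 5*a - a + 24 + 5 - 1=a^3 - 10*a^2 + 17*a + 28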